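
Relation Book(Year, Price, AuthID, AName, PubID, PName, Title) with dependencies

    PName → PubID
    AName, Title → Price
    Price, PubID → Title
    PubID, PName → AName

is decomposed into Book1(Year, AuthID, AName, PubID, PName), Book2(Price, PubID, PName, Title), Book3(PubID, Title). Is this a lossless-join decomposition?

Chase test. Columns are Year, Price, AuthID, AName, PubID, PName, Title; row i has aⱼ where attribute j ∈ Booki, else bᵢⱼ.
Initial tableau (one row per fragment):
  row 1: a1 b12 a3 a4 a5 a6 b17
  row 2: b21 a2 b23 b24 a5 a6 a7
  row 3: b31 b32 b33 b34 a5 b36 a7
Rows 1 and 2 agree on PubID, PName; apply PubID, PName→AName and equate their AName entries.
No row becomes fully distinguished — the join is lossy.

No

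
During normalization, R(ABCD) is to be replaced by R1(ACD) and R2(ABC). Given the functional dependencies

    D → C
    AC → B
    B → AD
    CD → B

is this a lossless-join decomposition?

Yes

Common attributes: R1 ∩ R2 = {AC}.
Closure of {AC}: AC → B applies, adding B; B → AD applies, adding D. So (AC)⁺ = {ABCD}.
This closure contains every attribute of R1, so R1 ∩ R2 → R1. The join is lossless.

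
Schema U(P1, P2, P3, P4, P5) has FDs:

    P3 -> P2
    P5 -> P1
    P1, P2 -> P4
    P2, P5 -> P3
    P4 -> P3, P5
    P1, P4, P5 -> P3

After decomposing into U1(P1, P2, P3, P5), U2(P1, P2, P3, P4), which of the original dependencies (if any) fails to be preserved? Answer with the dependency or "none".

P3 → P2 lies within U1.
P5 → P1 lies within U1.
P1, P2 → P4 lies within U2.
P2, P5 → P3 lies within U1.
P4 → P3, P5: restricted closure across fragments reaches P3, P5.
P1, P4, P5 → P3: restricted closure across fragments reaches P3.
Every dependency is enforceable on the fragments, so the decomposition is dependency-preserving.

none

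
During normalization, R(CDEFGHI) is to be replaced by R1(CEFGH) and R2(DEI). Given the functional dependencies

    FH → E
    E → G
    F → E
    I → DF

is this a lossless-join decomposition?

No

Common attributes: R1 ∩ R2 = {E}.
Closure of {E}: E → G applies, adding G. So (E)⁺ = {EG}.
The closure contains neither all of R1 = {CEFGH} nor all of R2 = {DEI}, so the common attributes are not a superkey of either fragment. The join is lossy.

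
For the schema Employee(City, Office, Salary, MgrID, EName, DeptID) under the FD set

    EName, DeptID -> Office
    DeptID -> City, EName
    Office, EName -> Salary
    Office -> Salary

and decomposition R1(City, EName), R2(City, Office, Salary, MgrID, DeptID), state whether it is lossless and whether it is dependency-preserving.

Lossless test: (City)⁺ = {City}, which is a superkey of neither fragment — lossy.
Dependency preservation: the restricted closure of {DeptID} across the fragments never reaches {City, EName}, so DeptID → City, EName cannot be enforced without a join — not preserved.

lossy and not dependency-preserving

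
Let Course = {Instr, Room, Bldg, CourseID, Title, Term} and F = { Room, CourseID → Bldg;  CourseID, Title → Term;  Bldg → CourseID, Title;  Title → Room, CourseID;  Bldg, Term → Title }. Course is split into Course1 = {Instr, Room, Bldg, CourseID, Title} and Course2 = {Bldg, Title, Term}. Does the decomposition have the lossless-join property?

Common attributes: Course1 ∩ Course2 = {Bldg, Title}.
Closure of {Bldg, Title}: Bldg → CourseID, Title applies, adding CourseID; Title → Room, CourseID applies, adding Room; CourseID, Title → Term applies, adding Term. So (Bldg, Title)⁺ = {Room, Bldg, CourseID, Title, Term}.
This closure contains every attribute of Course2, so Course1 ∩ Course2 → Course2. The join is lossless.

Yes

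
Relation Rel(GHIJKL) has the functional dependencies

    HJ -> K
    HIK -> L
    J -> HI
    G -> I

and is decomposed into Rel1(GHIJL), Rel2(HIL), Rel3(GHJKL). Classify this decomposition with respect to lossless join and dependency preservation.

lossless but not dependency-preserving

Lossless test (chase): Rows 1 and 3 agree on HJ; apply HJ→K and equate their K entries. Rows 1 and 3 agree on J; apply J→HI and equate their HI entries. Row 1 is now all distinguished symbols — the join is lossless.
Dependency preservation: the restricted closure of {HIK} across the fragments never reaches {L}, so HIK → L cannot be enforced without a join — not preserved.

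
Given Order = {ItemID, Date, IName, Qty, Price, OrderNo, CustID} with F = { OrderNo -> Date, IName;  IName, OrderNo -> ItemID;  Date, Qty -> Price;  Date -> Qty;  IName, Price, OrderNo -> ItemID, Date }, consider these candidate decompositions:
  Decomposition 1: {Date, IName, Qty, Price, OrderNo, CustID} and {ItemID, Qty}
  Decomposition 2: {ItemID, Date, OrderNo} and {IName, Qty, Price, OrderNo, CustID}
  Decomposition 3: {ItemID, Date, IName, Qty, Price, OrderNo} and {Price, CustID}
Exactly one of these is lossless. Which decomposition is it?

Decomposition 1: common = {Qty}, closure = {Qty} → lossy.
Decomposition 2: common = {OrderNo}, closure = {ItemID, Date, IName, Qty, Price, OrderNo} → lossless.
Decomposition 3: common = {Price}, closure = {Price} → lossy.

Decomposition 2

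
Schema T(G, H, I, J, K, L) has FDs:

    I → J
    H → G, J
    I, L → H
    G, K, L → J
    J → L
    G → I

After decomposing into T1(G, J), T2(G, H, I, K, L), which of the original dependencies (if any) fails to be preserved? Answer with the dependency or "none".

J → L

Check J → L: no single fragment contains all of {J, L}, and the restricted closure of {J} across the fragments never reaches {L}.
I → J is preserved.
H → G, J is preserved.
I, L → H is preserved.
G, K, L → J is preserved.
G → I is preserved.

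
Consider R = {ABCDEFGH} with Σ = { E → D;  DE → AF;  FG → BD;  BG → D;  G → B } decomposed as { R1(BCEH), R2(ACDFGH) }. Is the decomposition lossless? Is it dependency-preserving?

Lossless test: (CH)⁺ = {CH}, which is a superkey of neither fragment — lossy.
Dependency preservation: the restricted closure of {E} across the fragments never reaches {D}, so E → D cannot be enforced without a join — not preserved.

lossy and not dependency-preserving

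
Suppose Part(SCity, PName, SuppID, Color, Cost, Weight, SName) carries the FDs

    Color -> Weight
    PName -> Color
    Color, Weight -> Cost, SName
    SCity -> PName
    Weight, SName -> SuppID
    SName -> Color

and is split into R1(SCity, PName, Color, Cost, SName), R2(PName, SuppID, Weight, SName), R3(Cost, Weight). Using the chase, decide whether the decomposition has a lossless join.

Chase test. Columns are SCity, PName, SuppID, Color, Cost, Weight, SName; row i has aⱼ where attribute j ∈ Ri, else bᵢⱼ.
Initial tableau (one row per fragment):
  row 1: a1 a2 b13 a4 a5 b16 a7
  row 2: b21 a2 a3 b24 b25 a6 a7
  row 3: b31 b32 b33 b34 a5 a6 b37
Rows 1 and 2 agree on PName; apply PName→Color and equate their Color entries.
Rows 1 and 2 agree on Color; apply Color→Weight and equate their Weight entries.
Rows 1 and 2 agree on Color, Weight; apply Color, Weight→Cost, SName and equate their Cost, SName entries.
Rows 1 and 2 agree on Weight, SName; apply Weight, SName→SuppID and equate their SuppID entries.
Row 1 is now all distinguished symbols — the join is lossless.

Yes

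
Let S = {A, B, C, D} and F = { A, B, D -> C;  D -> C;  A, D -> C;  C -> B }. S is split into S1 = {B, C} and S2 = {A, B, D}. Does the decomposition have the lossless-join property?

No

Common attributes: S1 ∩ S2 = {B}.
No dependency enlarges {B}, so (B)⁺ = {B}.
The closure contains neither all of S1 = {B, C} nor all of S2 = {A, B, D}, so the common attributes are not a superkey of either fragment. The join is lossy.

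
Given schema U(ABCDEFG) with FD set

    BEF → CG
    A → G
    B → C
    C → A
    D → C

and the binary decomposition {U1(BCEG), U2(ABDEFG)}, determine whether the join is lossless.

Yes

Common attributes: U1 ∩ U2 = {BEG}.
Closure of {BEG}: B → C applies, adding C; C → A applies, adding A. So (BEG)⁺ = {ABCEG}.
This closure contains every attribute of U1, so U1 ∩ U2 → U1. The join is lossless.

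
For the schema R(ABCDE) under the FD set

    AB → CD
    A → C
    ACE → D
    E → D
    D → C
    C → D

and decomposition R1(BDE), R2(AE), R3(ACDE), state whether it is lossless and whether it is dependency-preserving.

Lossless test (chase): Rows 2 and 3 agree on A; apply A→C and equate their C entries. Rows 2 and 3 agree on ACE; apply ACE→D and equate their D entries. Rows 1 and 2 agree on D; apply D→C and equate their C entries. No row becomes fully distinguished — the join is lossy.
Dependency preservation: AB → CD is not contained in any single fragment, but the restricted closure of its left-hand side across the fragments still reaches the right-hand side; the remaining FDs each lie inside some fragment. All dependencies are preserved.

lossy but dependency-preserving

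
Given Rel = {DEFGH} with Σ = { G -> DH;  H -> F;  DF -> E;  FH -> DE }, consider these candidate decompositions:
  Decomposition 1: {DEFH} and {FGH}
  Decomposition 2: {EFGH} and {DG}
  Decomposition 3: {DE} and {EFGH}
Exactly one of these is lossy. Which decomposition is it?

Decomposition 3

Decomposition 1: common = {FH}, closure = {DEFH} → lossless.
Decomposition 2: common = {G}, closure = {DEFGH} → lossless.
Decomposition 3: common = {E}, closure = {E} → lossy.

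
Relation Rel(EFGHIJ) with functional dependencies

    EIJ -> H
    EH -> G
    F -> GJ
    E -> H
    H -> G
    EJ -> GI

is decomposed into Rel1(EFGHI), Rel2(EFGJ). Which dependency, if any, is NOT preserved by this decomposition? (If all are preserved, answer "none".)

Check EJ → GI: no single fragment contains all of {EGIJ}, and the restricted closure of {EJ} across the fragments never reaches {GI}.
EIJ → H is preserved.
EH → G is preserved.
F → GJ is preserved.
E → H is preserved.
H → G is preserved.

EJ -> GI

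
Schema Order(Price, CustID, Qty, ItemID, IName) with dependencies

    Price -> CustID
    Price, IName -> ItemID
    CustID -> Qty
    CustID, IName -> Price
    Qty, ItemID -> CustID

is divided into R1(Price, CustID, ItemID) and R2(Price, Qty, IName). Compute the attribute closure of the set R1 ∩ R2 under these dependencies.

R1 ∩ R2 = {Price}.
Price → CustID applies, adding CustID
CustID → Qty applies, adding Qty
Closure: {Price, CustID, Qty}.

Price, CustID, Qty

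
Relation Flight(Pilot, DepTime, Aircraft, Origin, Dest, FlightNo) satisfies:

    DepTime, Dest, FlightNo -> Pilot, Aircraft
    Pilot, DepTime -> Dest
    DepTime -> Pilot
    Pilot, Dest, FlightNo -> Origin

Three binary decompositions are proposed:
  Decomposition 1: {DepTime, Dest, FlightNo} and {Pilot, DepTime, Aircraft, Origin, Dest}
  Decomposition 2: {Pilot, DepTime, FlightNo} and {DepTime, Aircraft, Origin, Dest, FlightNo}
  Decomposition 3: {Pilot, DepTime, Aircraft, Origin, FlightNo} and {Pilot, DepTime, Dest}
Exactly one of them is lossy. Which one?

Decomposition 1: common = {DepTime, Dest}, closure = {Pilot, DepTime, Dest} → lossy.
Decomposition 2: common = {DepTime, FlightNo}, closure = {Pilot, DepTime, Aircraft, Origin, Dest, FlightNo} → lossless.
Decomposition 3: common = {Pilot, DepTime}, closure = {Pilot, DepTime, Dest} → lossless.

Decomposition 1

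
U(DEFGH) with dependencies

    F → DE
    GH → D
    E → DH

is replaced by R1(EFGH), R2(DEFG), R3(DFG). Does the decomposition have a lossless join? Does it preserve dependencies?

Lossless test (chase): Rows 1 and 2 agree on F; apply F→DE and equate their DE entries. Rows 1 and 3 agree on F; apply F→DE and equate their DE entries. Rows 1 and 2 agree on E; apply E→DH and equate their DH entries. Rows 1 and 3 agree on E; apply E→DH and equate their DH entries. Row 1 is now all distinguished symbols — the join is lossless.
Dependency preservation: the restricted closure of {GH} across the fragments never reaches {D}, so GH → D cannot be enforced without a join — not preserved.

lossless but not dependency-preserving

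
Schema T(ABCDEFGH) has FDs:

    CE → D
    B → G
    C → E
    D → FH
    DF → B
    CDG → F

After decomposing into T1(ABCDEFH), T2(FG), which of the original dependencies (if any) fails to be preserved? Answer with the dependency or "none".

B → G

Check B → G: no single fragment contains all of {BG}, and the restricted closure of {B} across the fragments never reaches {G}.
CE → D is preserved.
C → E is preserved.
D → FH is preserved.
DF → B is preserved.
CDG → F is preserved.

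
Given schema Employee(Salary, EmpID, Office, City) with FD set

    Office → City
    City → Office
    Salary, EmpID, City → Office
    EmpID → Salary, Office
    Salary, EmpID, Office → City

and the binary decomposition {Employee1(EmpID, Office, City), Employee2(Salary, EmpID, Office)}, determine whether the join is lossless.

Common attributes: Employee1 ∩ Employee2 = {EmpID, Office}.
Closure of {EmpID, Office}: Office → City applies, adding City; EmpID → Salary, Office applies, adding Salary. So (EmpID, Office)⁺ = {Salary, EmpID, Office, City}.
This closure contains every attribute of Employee1, so Employee1 ∩ Employee2 → Employee1. The join is lossless.

Yes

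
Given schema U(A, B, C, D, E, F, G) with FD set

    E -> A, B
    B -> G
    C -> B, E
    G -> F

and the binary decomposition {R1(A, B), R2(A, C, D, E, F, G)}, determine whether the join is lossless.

Common attributes: R1 ∩ R2 = {A}.
No dependency enlarges {A}, so (A)⁺ = {A}.
The closure contains neither all of R1 = {A, B} nor all of R2 = {A, C, D, E, F, G}, so the common attributes are not a superkey of either fragment. The join is lossy.

No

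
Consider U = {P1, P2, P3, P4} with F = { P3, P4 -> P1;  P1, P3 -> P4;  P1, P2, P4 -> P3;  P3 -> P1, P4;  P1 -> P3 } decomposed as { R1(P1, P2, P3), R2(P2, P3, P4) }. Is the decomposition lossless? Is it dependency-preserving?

Lossless test: (P2, P3)⁺ = {P1, P2, P3, P4}, which contains all of one fragment — lossless.
Dependency preservation: P3, P4 → P1; P1, P3 → P4; P1, P2, P4 → P3; P3 → P1, P4 are not contained in any single fragment, but the restricted closure of each left-hand side across the fragments still reaches the right-hand side; the remaining FDs each lie inside some fragment. All dependencies are preserved.

lossless and dependency-preserving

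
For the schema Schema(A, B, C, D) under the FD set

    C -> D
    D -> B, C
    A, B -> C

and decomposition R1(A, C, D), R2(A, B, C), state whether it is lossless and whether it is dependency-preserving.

Lossless test: (A, C)⁺ = {A, B, C, D}, which contains all of one fragment — lossless.
Dependency preservation: D → B, C is not contained in any single fragment, but the restricted closure of its left-hand side across the fragments still reaches the right-hand side; the remaining FDs each lie inside some fragment. All dependencies are preserved.

lossless and dependency-preserving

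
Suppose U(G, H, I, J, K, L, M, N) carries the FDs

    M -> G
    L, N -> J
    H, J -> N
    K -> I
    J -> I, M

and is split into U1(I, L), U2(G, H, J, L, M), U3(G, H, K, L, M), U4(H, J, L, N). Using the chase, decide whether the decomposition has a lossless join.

Chase test. Columns are G, H, I, J, K, L, M, N; row i has aⱼ where attribute j ∈ Ui, else bᵢⱼ.
Initial tableau (one row per fragment):
  row 1: b11 b12 a3 b14 b15 a6 b17 b18
  row 2: a1 a2 b23 a4 b25 a6 a7 b28
  row 3: a1 a2 b33 b34 a5 a6 a7 b38
  row 4: b41 a2 b43 a4 b45 a6 b47 a8
Rows 2 and 4 agree on H, J; apply H, J→N and equate their N entries.
Rows 2 and 4 agree on J; apply J→I, M and equate their I, M entries.
Rows 2 and 4 agree on M; apply M→G and equate their G entries.
No row becomes fully distinguished — the join is lossy.

No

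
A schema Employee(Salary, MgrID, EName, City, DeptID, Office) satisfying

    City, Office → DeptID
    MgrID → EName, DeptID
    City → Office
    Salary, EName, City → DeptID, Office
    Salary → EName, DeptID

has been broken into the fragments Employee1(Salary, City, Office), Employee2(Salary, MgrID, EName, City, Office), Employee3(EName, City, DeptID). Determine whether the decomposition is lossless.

Chase test. Columns are Salary, MgrID, EName, City, DeptID, Office; row i has aⱼ where attribute j ∈ Employeei, else bᵢⱼ.
Initial tableau (one row per fragment):
  row 1: a1 b12 b13 a4 b15 a6
  row 2: a1 a2 a3 a4 b25 a6
  row 3: b31 b32 a3 a4 a5 b36
Rows 1 and 2 agree on City, Office; apply City, Office→DeptID and equate their DeptID entries.
Rows 1 and 3 agree on City; apply City→Office and equate their Office entries.
Rows 1 and 2 agree on Salary; apply Salary→EName, DeptID and equate their EName, DeptID entries.
Rows 1 and 3 agree on City, Office; apply City, Office→DeptID and equate their DeptID entries.
Row 2 is now all distinguished symbols — the join is lossless.

Yes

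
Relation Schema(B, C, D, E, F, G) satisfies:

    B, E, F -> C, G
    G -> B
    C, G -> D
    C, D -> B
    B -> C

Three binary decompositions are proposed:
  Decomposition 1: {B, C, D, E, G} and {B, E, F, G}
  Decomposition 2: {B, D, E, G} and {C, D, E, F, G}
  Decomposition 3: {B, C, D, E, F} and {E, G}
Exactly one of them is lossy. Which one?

Decomposition 3

Decomposition 1: common = {B, E, G}, closure = {B, C, D, E, G} → lossless.
Decomposition 2: common = {D, E, G}, closure = {B, C, D, E, G} → lossless.
Decomposition 3: common = {E}, closure = {E} → lossy.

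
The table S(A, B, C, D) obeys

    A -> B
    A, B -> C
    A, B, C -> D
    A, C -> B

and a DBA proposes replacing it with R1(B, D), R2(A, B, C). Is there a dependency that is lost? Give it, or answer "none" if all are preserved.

Check A, B, C → D: no single fragment contains all of {A, B, C, D}, and the restricted closure of {A, B, C} across the fragments never reaches {D}.
A → B is preserved.
A, B → C is preserved.
A, C → B is preserved.

A, B, C -> D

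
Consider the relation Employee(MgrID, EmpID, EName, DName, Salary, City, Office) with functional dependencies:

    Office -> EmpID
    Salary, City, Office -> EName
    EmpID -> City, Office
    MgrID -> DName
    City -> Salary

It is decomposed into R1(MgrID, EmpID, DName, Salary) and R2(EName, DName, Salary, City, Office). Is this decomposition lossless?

No

Common attributes: R1 ∩ R2 = {DName, Salary}.
No dependency enlarges {DName, Salary}, so (DName, Salary)⁺ = {DName, Salary}.
The closure contains neither all of R1 = {MgrID, EmpID, DName, Salary} nor all of R2 = {EName, DName, Salary, City, Office}, so the common attributes are not a superkey of either fragment. The join is lossy.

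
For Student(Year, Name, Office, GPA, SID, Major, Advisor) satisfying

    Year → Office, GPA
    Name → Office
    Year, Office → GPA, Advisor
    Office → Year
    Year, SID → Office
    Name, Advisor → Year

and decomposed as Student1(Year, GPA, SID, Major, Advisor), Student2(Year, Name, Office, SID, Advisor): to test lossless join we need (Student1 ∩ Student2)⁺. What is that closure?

Student1 ∩ Student2 = {Year, SID, Advisor}.
Year → Office, GPA applies, adding Office, GPA
Closure: {Year, Office, GPA, SID, Advisor}.

Year, Office, GPA, SID, Advisor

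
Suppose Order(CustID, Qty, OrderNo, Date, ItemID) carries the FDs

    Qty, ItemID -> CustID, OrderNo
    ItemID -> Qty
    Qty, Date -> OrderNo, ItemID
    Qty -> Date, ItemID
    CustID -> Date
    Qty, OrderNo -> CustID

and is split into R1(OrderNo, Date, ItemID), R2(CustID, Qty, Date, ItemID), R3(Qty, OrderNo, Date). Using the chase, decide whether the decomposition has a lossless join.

Chase test. Columns are CustID, Qty, OrderNo, Date, ItemID; row i has aⱼ where attribute j ∈ Ri, else bᵢⱼ.
Initial tableau (one row per fragment):
  row 1: b11 b12 a3 a4 a5
  row 2: a1 a2 b23 a4 a5
  row 3: b31 a2 a3 a4 b35
Rows 1 and 2 agree on ItemID; apply ItemID→Qty and equate their Qty entries.
Rows 1 and 2 agree on Qty, Date; apply Qty, Date→OrderNo, ItemID and equate their OrderNo, ItemID entries.
Rows 1 and 3 agree on Qty, Date; apply Qty, Date→OrderNo, ItemID and equate their OrderNo, ItemID entries.
Rows 1 and 2 agree on Qty, OrderNo; apply Qty, OrderNo→CustID and equate their CustID entries.
Rows 1 and 3 agree on Qty, OrderNo; apply Qty, OrderNo→CustID and equate their CustID entries.
Row 1 is now all distinguished symbols — the join is lossless.

Yes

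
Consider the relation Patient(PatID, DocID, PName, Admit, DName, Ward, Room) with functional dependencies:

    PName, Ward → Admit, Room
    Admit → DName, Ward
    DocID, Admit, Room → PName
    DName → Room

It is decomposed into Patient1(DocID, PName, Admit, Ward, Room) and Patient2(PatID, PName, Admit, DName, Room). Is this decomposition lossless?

No

Common attributes: Patient1 ∩ Patient2 = {PName, Admit, Room}.
Closure of {PName, Admit, Room}: Admit → DName, Ward applies, adding DName, Ward. So (PName, Admit, Room)⁺ = {PName, Admit, DName, Ward, Room}.
The closure contains neither all of Patient1 = {DocID, PName, Admit, Ward, Room} nor all of Patient2 = {PatID, PName, Admit, DName, Room}, so the common attributes are not a superkey of either fragment. The join is lossy.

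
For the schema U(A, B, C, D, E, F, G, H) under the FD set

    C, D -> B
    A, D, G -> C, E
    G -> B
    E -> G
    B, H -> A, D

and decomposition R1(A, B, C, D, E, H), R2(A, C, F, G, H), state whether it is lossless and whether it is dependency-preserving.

Lossless test: (A, C, H)⁺ = {A, C, H}, which is a superkey of neither fragment — lossy.
Dependency preservation: the restricted closure of {A, D, G} across the fragments never reaches {C, E}, so A, D, G → C, E cannot be enforced without a join — not preserved.

lossy and not dependency-preserving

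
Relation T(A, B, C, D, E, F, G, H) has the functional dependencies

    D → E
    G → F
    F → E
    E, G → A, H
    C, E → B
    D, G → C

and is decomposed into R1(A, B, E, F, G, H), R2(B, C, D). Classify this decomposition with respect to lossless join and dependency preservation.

Lossless test: (B)⁺ = {B}, which is a superkey of neither fragment — lossy.
Dependency preservation: the restricted closure of {D} across the fragments never reaches {E}, so D → E cannot be enforced without a join — not preserved.

lossy and not dependency-preserving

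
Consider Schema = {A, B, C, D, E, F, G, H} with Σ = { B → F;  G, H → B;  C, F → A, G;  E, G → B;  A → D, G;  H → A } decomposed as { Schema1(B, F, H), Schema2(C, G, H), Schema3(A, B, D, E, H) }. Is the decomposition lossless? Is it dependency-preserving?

Lossless test (chase): Rows 1 and 3 agree on B; apply B→F and equate their F entries. Rows 1 and 2 agree on H; apply H→A and equate their A entries. Rows 1 and 3 agree on H; apply H→A and equate their A entries. Rows 1 and 2 agree on A; apply A→D, G and equate their D, G entries. Rows 1 and 3 agree on A; apply A→D, G and equate their D, G entries. Rows 1 and 2 agree on G, H; apply G, H→B and equate their B entries. Rows 1 and 2 agree on B; apply B→F and equate their F entries. No row becomes fully distinguished — the join is lossy.
Dependency preservation: the restricted closure of {C, F} across the fragments never reaches {A, G}, so C, F → A, G cannot be enforced without a join — not preserved.

lossy and not dependency-preserving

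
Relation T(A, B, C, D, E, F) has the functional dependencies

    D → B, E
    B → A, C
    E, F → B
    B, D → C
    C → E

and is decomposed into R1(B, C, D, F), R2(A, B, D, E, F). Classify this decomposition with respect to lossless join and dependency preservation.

Lossless test: (B, D, F)⁺ = {A, B, C, D, E, F}, which contains all of one fragment — lossless.
Dependency preservation: the restricted closure of {C} across the fragments never reaches {E}, so C → E cannot be enforced without a join — not preserved.

lossless but not dependency-preserving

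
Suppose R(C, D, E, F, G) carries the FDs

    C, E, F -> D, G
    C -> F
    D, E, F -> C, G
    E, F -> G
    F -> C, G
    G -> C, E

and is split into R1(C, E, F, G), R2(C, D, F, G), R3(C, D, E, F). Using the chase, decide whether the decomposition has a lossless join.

Yes

Chase test. Columns are C, D, E, F, G; row i has aⱼ where attribute j ∈ Ri, else bᵢⱼ.
Initial tableau (one row per fragment):
  row 1: a1 b12 a3 a4 a5
  row 2: a1 a2 b23 a4 a5
  row 3: a1 a2 a3 a4 b35
Rows 1 and 3 agree on C, E, F; apply C, E, F→D, G and equate their D, G entries.
Rows 1 and 2 agree on G; apply G→C, E and equate their C, E entries.
Row 1 is now all distinguished symbols — the join is lossless.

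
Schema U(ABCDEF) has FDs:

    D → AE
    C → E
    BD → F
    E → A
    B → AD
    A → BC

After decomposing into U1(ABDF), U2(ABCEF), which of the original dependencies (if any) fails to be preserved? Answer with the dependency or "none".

none

D → AE: restricted closure across fragments reaches AE.
C → E lies within U2.
BD → F lies within U1.
E → A lies within U2.
B → AD lies within U1.
A → BC lies within U2.
Every dependency is enforceable on the fragments, so the decomposition is dependency-preserving.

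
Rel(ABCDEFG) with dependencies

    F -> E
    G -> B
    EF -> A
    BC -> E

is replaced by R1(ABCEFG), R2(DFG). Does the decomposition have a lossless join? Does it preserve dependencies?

lossy but dependency-preserving

Lossless test: (FG)⁺ = {ABEFG}, which is a superkey of neither fragment — lossy.
Dependency preservation: every FD's attributes lie within a single fragment, so each can be enforced locally — preserved.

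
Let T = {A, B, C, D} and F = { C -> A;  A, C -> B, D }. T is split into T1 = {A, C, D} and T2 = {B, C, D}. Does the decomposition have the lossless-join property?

Yes

Common attributes: T1 ∩ T2 = {C, D}.
Closure of {C, D}: C → A applies, adding A; A, C → B, D applies, adding B. So (C, D)⁺ = {A, B, C, D}.
This closure contains every attribute of T1, so T1 ∩ T2 → T1. The join is lossless.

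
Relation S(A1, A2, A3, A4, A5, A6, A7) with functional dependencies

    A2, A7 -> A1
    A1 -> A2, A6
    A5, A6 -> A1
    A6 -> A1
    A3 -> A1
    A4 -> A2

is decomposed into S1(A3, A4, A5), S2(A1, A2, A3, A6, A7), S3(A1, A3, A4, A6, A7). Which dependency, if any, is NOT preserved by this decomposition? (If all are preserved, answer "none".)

A4 -> A2

Check A4 → A2: no single fragment contains all of {A2, A4}, and the restricted closure of {A4} across the fragments never reaches {A2}.
A2, A7 → A1 is preserved.
A1 → A2, A6 is preserved.
A5, A6 → A1 is preserved.
A6 → A1 is preserved.
A3 → A1 is preserved.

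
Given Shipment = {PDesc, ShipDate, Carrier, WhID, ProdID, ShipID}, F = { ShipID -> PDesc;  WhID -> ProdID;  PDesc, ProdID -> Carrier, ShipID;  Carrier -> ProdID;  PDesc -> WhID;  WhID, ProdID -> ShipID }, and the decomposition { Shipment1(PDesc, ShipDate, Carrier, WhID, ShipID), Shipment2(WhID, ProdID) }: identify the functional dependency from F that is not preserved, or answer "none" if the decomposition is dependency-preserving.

Check Carrier → ProdID: no single fragment contains all of {Carrier, ProdID}, and the restricted closure of {Carrier} across the fragments never reaches {ProdID}.
ShipID → PDesc is preserved.
WhID → ProdID is preserved.
PDesc, ProdID → Carrier, ShipID is preserved.
PDesc → WhID is preserved.
WhID, ProdID → ShipID is preserved.

Carrier -> ProdID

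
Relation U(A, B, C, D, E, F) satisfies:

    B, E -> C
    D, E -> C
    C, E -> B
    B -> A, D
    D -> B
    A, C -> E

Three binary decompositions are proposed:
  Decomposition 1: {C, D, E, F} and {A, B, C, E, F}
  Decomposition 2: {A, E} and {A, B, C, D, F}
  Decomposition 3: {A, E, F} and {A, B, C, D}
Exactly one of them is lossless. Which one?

Decomposition 1: common = {C, E, F}, closure = {A, B, C, D, E, F} → lossless.
Decomposition 2: common = {A}, closure = {A} → lossy.
Decomposition 3: common = {A}, closure = {A} → lossy.

Decomposition 1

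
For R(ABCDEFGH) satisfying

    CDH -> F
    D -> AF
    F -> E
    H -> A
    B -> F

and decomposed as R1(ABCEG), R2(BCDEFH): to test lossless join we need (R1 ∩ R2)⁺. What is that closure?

BCEF

R1 ∩ R2 = {BCE}.
B → F applies, adding F
Closure: {BCEF}.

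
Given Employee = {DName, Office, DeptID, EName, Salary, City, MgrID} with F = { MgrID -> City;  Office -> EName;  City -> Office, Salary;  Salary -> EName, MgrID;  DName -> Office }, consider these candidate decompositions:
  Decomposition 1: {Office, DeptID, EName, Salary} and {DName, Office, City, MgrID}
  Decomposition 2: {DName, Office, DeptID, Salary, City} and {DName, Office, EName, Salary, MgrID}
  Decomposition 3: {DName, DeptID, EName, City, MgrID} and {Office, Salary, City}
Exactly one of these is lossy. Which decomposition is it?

Decomposition 1: common = {Office}, closure = {Office, EName} → lossy.
Decomposition 2: common = {DName, Office, Salary}, closure = {DName, Office, EName, Salary, City, MgrID} → lossless.
Decomposition 3: common = {City}, closure = {Office, EName, Salary, City, MgrID} → lossless.

Decomposition 1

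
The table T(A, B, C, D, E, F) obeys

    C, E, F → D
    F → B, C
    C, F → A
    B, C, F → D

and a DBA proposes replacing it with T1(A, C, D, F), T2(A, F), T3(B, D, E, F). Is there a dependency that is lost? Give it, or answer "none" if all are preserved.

none

C, E, F → D: restricted closure across fragments reaches D.
F → B, C: restricted closure across fragments reaches B, C.
C, F → A lies within T1.
B, C, F → D: restricted closure across fragments reaches D.
Every dependency is enforceable on the fragments, so the decomposition is dependency-preserving.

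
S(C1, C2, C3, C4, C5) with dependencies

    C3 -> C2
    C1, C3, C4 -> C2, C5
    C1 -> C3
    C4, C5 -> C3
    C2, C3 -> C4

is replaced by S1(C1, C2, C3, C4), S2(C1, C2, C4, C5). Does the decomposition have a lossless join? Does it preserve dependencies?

Lossless test: (C1, C2, C4)⁺ = {C1, C2, C3, C4, C5}, which contains all of one fragment — lossless.
Dependency preservation: the restricted closure of {C4, C5} across the fragments never reaches {C3}, so C4, C5 → C3 cannot be enforced without a join — not preserved.

lossless but not dependency-preserving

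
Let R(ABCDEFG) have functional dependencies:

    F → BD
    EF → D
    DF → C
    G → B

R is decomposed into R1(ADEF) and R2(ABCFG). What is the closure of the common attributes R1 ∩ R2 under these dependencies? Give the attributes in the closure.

ABCDF

R1 ∩ R2 = {AF}.
F → BD applies, adding BD
DF → C applies, adding C
Closure: {ABCDF}.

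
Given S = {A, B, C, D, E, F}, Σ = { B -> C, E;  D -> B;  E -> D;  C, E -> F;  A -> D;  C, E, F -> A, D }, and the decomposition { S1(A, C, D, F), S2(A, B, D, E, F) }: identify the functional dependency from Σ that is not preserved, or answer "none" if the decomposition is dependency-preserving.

B → C, E: restricted closure across fragments reaches C, E.
D → B lies within S2.
E → D lies within S2.
C, E → F: restricted closure across fragments reaches F.
A → D lies within S1.
C, E, F → A, D: restricted closure across fragments reaches A, D.
Every dependency is enforceable on the fragments, so the decomposition is dependency-preserving.

none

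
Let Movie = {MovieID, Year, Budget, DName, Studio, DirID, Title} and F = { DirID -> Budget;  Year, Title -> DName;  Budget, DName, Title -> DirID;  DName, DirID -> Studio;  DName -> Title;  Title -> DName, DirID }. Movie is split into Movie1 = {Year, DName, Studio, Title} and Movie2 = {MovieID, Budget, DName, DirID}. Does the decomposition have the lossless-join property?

No

Common attributes: Movie1 ∩ Movie2 = {DName}.
Closure of {DName}: DName → Title applies, adding Title; Title → DName, DirID applies, adding DirID; DirID → Budget applies, adding Budget; DName, DirID → Studio applies, adding Studio. So (DName)⁺ = {Budget, DName, Studio, DirID, Title}.
The closure contains neither all of Movie1 = {Year, DName, Studio, Title} nor all of Movie2 = {MovieID, Budget, DName, DirID}, so the common attributes are not a superkey of either fragment. The join is lossy.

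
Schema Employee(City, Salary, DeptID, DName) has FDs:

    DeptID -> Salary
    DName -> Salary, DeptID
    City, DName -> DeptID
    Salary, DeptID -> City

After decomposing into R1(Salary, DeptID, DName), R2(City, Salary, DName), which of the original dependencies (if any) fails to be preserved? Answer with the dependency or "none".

Salary, DeptID -> City

Check Salary, DeptID → City: no single fragment contains all of {City, Salary, DeptID}, and the restricted closure of {Salary, DeptID} across the fragments never reaches {City}.
DeptID → Salary is preserved.
DName → Salary, DeptID is preserved.
City, DName → DeptID is preserved.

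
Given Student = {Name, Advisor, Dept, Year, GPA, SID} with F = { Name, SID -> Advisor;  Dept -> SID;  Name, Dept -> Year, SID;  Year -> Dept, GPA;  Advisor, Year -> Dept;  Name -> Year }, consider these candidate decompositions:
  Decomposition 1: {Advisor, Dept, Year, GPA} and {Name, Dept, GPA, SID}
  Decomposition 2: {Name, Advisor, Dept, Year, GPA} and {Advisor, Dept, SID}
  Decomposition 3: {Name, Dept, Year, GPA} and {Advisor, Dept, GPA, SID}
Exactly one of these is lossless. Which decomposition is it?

Decomposition 2

Decomposition 1: common = {Dept, GPA}, closure = {Dept, GPA, SID} → lossy.
Decomposition 2: common = {Advisor, Dept}, closure = {Advisor, Dept, SID} → lossless.
Decomposition 3: common = {Dept, GPA}, closure = {Dept, GPA, SID} → lossy.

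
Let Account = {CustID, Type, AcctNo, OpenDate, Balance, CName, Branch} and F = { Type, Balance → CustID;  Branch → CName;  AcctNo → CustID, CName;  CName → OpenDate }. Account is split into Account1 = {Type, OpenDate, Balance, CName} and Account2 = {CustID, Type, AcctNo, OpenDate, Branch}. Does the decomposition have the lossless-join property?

Common attributes: Account1 ∩ Account2 = {Type, OpenDate}.
No dependency enlarges {Type, OpenDate}, so (Type, OpenDate)⁺ = {Type, OpenDate}.
The closure contains neither all of Account1 = {Type, OpenDate, Balance, CName} nor all of Account2 = {CustID, Type, AcctNo, OpenDate, Branch}, so the common attributes are not a superkey of either fragment. The join is lossy.

No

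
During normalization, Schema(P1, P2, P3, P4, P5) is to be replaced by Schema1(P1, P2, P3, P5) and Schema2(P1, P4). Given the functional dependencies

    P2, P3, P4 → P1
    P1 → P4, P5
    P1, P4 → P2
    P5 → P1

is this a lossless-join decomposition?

Yes

Common attributes: Schema1 ∩ Schema2 = {P1}.
Closure of {P1}: P1 → P4, P5 applies, adding P4, P5; P1, P4 → P2 applies, adding P2. So (P1)⁺ = {P1, P2, P4, P5}.
This closure contains every attribute of Schema2, so Schema1 ∩ Schema2 → Schema2. The join is lossless.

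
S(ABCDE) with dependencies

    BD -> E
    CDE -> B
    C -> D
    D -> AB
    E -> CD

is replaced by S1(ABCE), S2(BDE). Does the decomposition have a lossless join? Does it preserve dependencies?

Lossless test: (BE)⁺ = {ABCDE}, which contains all of one fragment — lossless.
Dependency preservation: CDE → B; C → D; D → AB; E → CD are not contained in any single fragment, but the restricted closure of each left-hand side across the fragments still reaches the right-hand side; the remaining FDs each lie inside some fragment. All dependencies are preserved.

lossless and dependency-preserving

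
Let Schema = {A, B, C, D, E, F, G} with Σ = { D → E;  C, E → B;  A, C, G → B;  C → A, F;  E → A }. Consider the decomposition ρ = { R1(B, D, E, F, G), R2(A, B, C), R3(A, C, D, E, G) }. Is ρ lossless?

Chase test. Columns are A, B, C, D, E, F, G; row i has aⱼ where attribute j ∈ Ri, else bᵢⱼ.
Initial tableau (one row per fragment):
  row 1: b11 a2 b13 a4 a5 a6 a7
  row 2: a1 a2 a3 b24 b25 b26 b27
  row 3: a1 b32 a3 a4 a5 b36 a7
Rows 2 and 3 agree on C; apply C→A, F and equate their A, F entries.
Rows 1 and 3 agree on E; apply E→A and equate their A entries.
No row becomes fully distinguished — the join is lossy.

No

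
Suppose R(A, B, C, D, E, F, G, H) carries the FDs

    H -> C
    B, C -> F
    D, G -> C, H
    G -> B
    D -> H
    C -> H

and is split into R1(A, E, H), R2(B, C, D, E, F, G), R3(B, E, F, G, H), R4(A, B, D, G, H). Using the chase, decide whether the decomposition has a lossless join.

Chase test. Columns are A, B, C, D, E, F, G, H; row i has aⱼ where attribute j ∈ Ri, else bᵢⱼ.
Initial tableau (one row per fragment):
  row 1: a1 b12 b13 b14 a5 b16 b17 a8
  row 2: b21 a2 a3 a4 a5 a6 a7 b28
  row 3: b31 a2 b33 b34 a5 a6 a7 a8
  row 4: a1 a2 b43 a4 b45 b46 a7 a8
Rows 1 and 3 agree on H; apply H→C and equate their C entries.
Rows 1 and 4 agree on H; apply H→C and equate their C entries.
Rows 3 and 4 agree on B, C; apply B, C→F and equate their F entries.
Rows 2 and 4 agree on D, G; apply D, G→C, H and equate their C, H entries.
No row becomes fully distinguished — the join is lossy.

No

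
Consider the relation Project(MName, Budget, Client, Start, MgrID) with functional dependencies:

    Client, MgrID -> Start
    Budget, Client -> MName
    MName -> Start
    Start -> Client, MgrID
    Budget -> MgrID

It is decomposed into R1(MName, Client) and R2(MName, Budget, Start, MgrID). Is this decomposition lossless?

Common attributes: R1 ∩ R2 = {MName}.
Closure of {MName}: MName → Start applies, adding Start; Start → Client, MgrID applies, adding Client, MgrID. So (MName)⁺ = {MName, Client, Start, MgrID}.
This closure contains every attribute of R1, so R1 ∩ R2 → R1. The join is lossless.

Yes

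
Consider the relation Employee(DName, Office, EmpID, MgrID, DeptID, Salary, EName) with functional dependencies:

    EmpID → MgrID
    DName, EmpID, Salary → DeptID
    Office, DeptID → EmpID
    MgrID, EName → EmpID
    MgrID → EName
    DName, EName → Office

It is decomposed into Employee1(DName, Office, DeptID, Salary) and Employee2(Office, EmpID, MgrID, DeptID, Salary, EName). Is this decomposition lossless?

Yes

Common attributes: Employee1 ∩ Employee2 = {Office, DeptID, Salary}.
Closure of {Office, DeptID, Salary}: Office, DeptID → EmpID applies, adding EmpID; EmpID → MgrID applies, adding MgrID; MgrID → EName applies, adding EName. So (Office, DeptID, Salary)⁺ = {Office, EmpID, MgrID, DeptID, Salary, EName}.
This closure contains every attribute of Employee2, so Employee1 ∩ Employee2 → Employee2. The join is lossless.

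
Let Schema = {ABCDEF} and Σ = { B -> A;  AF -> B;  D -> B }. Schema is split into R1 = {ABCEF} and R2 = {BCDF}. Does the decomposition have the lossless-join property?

Common attributes: R1 ∩ R2 = {BCF}.
Closure of {BCF}: B → A applies, adding A. So (BCF)⁺ = {ABCF}.
The closure contains neither all of R1 = {ABCEF} nor all of R2 = {BCDF}, so the common attributes are not a superkey of either fragment. The join is lossy.

No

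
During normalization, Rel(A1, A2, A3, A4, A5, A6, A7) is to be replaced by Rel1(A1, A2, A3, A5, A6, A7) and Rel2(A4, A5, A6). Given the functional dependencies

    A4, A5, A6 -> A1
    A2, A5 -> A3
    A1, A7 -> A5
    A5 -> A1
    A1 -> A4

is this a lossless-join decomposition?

Common attributes: Rel1 ∩ Rel2 = {A5, A6}.
Closure of {A5, A6}: A5 → A1 applies, adding A1; A1 → A4 applies, adding A4. So (A5, A6)⁺ = {A1, A4, A5, A6}.
This closure contains every attribute of Rel2, so Rel1 ∩ Rel2 → Rel2. The join is lossless.

Yes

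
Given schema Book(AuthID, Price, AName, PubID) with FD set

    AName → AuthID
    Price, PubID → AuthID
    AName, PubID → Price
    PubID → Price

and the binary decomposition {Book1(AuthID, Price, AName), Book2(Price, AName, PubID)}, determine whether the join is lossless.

Common attributes: Book1 ∩ Book2 = {Price, AName}.
Closure of {Price, AName}: AName → AuthID applies, adding AuthID. So (Price, AName)⁺ = {AuthID, Price, AName}.
This closure contains every attribute of Book1, so Book1 ∩ Book2 → Book1. The join is lossless.

Yes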